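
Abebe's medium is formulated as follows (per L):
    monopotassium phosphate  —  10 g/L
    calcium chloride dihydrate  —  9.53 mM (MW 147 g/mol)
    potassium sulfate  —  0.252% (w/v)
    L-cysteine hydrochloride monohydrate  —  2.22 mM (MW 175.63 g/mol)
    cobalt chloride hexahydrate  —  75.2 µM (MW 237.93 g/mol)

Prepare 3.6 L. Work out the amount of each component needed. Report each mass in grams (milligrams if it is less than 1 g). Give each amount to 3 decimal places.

monopotassium phosphate 36.000 g; calcium chloride dihydrate 5.043 g; potassium sulfate 9.072 g; L-cysteine hydrochloride monohydrate 1.404 g; cobalt chloride hexahydrate 64.412 mg

Working volume: 3.6 L.
monopotassium phosphate: 10 g/L × 3.6 L = 36.000 g
calcium chloride dihydrate: 9.53 mmol/L × 147 g/mol × 3.6 L ÷ 1000 = 5.043 g
potassium sulfate: 0.252 g per 100 mL × 3600 mL ÷ 100 = 9.072 g
L-cysteine hydrochloride monohydrate: 2.22 mmol/L × 175.63 g/mol × 3.6 L ÷ 1000 = 1.404 g
cobalt chloride hexahydrate: 75.2 µmol/L × 237.93 g/mol × 3.6 L ÷ 1000 = 64.412 mg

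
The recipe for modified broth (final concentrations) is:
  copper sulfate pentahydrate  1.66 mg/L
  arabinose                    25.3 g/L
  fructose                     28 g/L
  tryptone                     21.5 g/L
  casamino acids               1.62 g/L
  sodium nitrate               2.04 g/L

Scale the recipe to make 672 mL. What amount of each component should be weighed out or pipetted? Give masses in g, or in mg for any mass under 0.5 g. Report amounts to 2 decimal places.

Scale factor relative to 1 L: 0.672.
copper sulfate pentahydrate: 1.66 mg/L × 0.672 L = 1.12 mg
arabinose: 25.3 g/L × 0.672 L = 17.00 g
fructose: 28 g/L × 0.672 L = 18.82 g
tryptone: 21.5 g/L × 0.672 L = 14.45 g
casamino acids: 1.62 g/L × 0.672 L = 1.09 g
sodium nitrate: 2.04 g/L × 0.672 L = 1.37 g

copper sulfate pentahydrate 1.12 mg; arabinose 17.00 g; fructose 18.82 g; tryptone 14.45 g; casamino acids 1.09 g; sodium nitrate 1.37 g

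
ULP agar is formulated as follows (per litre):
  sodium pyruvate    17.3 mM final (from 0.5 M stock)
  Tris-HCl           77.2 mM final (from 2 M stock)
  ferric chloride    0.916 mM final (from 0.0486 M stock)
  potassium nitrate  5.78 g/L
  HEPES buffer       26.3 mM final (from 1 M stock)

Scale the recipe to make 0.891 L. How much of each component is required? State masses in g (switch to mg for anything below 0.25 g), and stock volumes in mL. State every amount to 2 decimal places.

Scale factor relative to 1 L: 0.891.
sodium pyruvate: dilute stock: 17.3 mM × 891 mL ÷ 500 mM = 30.83 mL
Tris-HCl: V = C2·V2/C1 = 77.2 mM × 891 mL ÷ 2000 mM = 34.39 mL
ferric chloride: V = C2·V2/C1 = 0.916 mM × 891 mL ÷ 48.6 mM = 16.79 mL
potassium nitrate: 5.78 g/L × 0.891 L = 5.15 g
HEPES buffer: V = C2·V2/C1 = 26.3 mM × 891 mL ÷ 1000 mM = 23.43 mL

sodium pyruvate 30.83 mL; Tris-HCl 34.39 mL; ferric chloride 16.79 mL; potassium nitrate 5.15 g; HEPES buffer 23.43 mL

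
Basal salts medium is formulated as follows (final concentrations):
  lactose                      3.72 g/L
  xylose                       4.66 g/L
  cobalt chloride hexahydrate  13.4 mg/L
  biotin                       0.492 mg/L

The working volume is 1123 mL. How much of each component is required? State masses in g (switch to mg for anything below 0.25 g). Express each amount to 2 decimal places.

lactose 4.18 g; xylose 5.23 g; cobalt chloride hexahydrate 15.05 mg; biotin 0.55 mg

Scale factor relative to 1 L: 1.123.
lactose: 3.72 g/L × 1.123 L = 4.18 g
xylose: 4.66 g/L × 1.123 L = 5.23 g
cobalt chloride hexahydrate: 13.4 mg/L × 1.123 L = 15.05 mg
biotin: 0.492 mg/L × 1.123 L = 0.55 mg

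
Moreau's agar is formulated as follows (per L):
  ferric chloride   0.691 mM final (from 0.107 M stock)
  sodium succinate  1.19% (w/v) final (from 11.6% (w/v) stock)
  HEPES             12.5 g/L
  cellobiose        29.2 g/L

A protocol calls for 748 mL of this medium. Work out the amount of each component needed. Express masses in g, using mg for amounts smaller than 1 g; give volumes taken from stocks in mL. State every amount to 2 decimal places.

ferric chloride 4.83 mL; sodium succinate 76.73 mL; HEPES 9.35 g; cellobiose 21.84 g

Scale factor relative to 1 L: 0.748.
ferric chloride: dilute stock: 0.691 mM × 748 mL ÷ 107 mM = 4.83 mL
sodium succinate: V = C2·V2/C1 = 1.19% ÷ 11.6% × 748 mL = 76.73 mL
HEPES: 12.5 g/L × 0.748 L = 9.35 g
cellobiose: 29.2 g/L × 0.748 L = 21.84 g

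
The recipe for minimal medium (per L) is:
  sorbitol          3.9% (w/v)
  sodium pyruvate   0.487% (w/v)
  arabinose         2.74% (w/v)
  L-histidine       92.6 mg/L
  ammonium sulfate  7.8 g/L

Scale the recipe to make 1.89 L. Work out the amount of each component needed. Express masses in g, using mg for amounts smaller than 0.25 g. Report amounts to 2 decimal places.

sorbitol 73.71 g; sodium pyruvate 9.20 g; arabinose 51.79 g; L-histidine 175.01 mg; ammonium sulfate 14.74 g

Scale factor relative to 1 L: 1.89.
sorbitol: 3.9% w/v = 39 g/L → 39 × 1.89 L = 73.71 g
sodium pyruvate: 0.487% w/v = 4.87 g/L → 4.87 × 1.89 L = 9.20 g
arabinose: 2.74% w/v = 27.4 g/L → 27.4 × 1.89 L = 51.79 g
L-histidine: 92.6 mg/L × 1.89 L = 175.01 mg
ammonium sulfate: 7.8 g/L × 1.89 L = 14.74 g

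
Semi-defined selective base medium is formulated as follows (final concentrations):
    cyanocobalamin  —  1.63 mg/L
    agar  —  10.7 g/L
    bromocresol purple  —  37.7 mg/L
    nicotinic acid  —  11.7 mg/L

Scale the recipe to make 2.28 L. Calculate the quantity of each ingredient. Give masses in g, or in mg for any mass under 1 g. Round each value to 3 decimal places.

Working volume: 2.28 L.
cyanocobalamin: 1.63 mg/L × 2.28 L = 3.716 mg
agar: 10.7 g/L × 2.28 L = 24.396 g
bromocresol purple: 37.7 mg/L × 2.28 L = 85.956 mg
nicotinic acid: 11.7 mg/L × 2.28 L = 26.676 mg

cyanocobalamin 3.716 mg; agar 24.396 g; bromocresol purple 85.956 mg; nicotinic acid 26.676 mg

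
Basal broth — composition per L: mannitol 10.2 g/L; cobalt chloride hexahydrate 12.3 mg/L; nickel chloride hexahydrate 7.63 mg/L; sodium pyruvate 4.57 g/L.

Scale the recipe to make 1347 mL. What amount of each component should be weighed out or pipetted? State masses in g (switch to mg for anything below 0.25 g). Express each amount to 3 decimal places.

mannitol 13.739 g; cobalt chloride hexahydrate 16.568 mg; nickel chloride hexahydrate 10.278 mg; sodium pyruvate 6.156 g

Target volume = 1347 mL = 1.347 L.
mannitol: 10.2 g/L × 1.347 L = 13.739 g
cobalt chloride hexahydrate: 12.3 mg/L × 1.347 L = 16.568 mg
nickel chloride hexahydrate: 7.63 mg/L × 1.347 L = 10.278 mg
sodium pyruvate: 4.57 g/L × 1.347 L = 6.156 g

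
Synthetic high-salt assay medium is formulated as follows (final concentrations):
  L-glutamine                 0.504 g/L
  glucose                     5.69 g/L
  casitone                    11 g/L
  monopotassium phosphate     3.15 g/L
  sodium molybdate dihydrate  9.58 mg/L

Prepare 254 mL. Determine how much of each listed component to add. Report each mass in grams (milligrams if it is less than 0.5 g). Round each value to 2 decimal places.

L-glutamine 128.02 mg; glucose 1.45 g; casitone 2.79 g; monopotassium phosphate 0.80 g; sodium molybdate dihydrate 2.43 mg

Working volume: 254 mL = 0.254 L.
L-glutamine: 0.504 g/L × 0.254 L = 0.128016 g = 128.02 mg
glucose: 5.69 g/L × 0.254 L = 1.45 g
casitone: 11 g/L × 0.254 L = 2.79 g
monopotassium phosphate: 3.15 g/L × 0.254 L = 0.80 g
sodium molybdate dihydrate: 9.58 mg/L × 0.254 L = 2.43 mg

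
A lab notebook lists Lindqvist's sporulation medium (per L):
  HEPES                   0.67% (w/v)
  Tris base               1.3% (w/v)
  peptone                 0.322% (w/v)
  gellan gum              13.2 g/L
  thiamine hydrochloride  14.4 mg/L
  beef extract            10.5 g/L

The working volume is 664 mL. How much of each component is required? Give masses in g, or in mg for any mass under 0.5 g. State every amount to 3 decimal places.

Scale factor relative to 1 L: 0.664.
HEPES: 0.67% w/v = 6.7 g/L → 6.7 × 0.664 L = 4.449 g
Tris base: 1.3% w/v = 13 g/L → 13 × 0.664 L = 8.632 g
peptone: 0.322 g per 100 mL × 664 mL ÷ 100 = 2.138 g
gellan gum: 13.2 g/L × 0.664 L = 8.765 g
thiamine hydrochloride: 14.4 mg/L × 0.664 L = 9.562 mg
beef extract: 10.5 g/L × 0.664 L = 6.972 g

HEPES 4.449 g; Tris base 8.632 g; peptone 2.138 g; gellan gum 8.765 g; thiamine hydrochloride 9.562 mg; beef extract 6.972 g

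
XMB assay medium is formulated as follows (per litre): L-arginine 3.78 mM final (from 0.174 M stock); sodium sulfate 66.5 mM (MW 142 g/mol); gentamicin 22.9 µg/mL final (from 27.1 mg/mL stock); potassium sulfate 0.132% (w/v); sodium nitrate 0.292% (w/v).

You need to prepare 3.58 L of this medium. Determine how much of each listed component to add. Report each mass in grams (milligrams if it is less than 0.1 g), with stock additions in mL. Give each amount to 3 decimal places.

Scale factor relative to 1 L: 3.58.
L-arginine: C1V1 = C2V2 → 3.78 mM × 3580 mL ÷ 174 mM = 77.772 mL
sodium sulfate: 66.5 mmol/L × 142 g/mol × 3.58 L ÷ 1000 = 33.806 g
gentamicin: V = C2·V2/C1 = 22.9 µg/mL × 3580 mL ÷ 27100 µg/mL = 3.025 mL
potassium sulfate: 0.132 g per 100 mL × 3580 mL ÷ 100 = 4.726 g
sodium nitrate: 0.292% w/v = 2.92 g/L → 2.92 × 3.58 L = 10.454 g

L-arginine 77.772 mL; sodium sulfate 33.806 g; gentamicin 3.025 mL; potassium sulfate 4.726 g; sodium nitrate 10.454 g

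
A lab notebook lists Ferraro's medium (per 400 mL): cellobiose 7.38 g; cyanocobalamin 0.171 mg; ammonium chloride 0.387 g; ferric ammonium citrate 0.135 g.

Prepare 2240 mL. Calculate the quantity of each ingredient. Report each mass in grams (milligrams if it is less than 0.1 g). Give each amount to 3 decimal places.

cellobiose 41.328 g; cyanocobalamin 0.958 mg; ammonium chloride 2.167 g; ferric ammonium citrate 0.756 g

Scale factor = 2240 mL / 400 mL = 5.6.
cellobiose: 7.38 g × (2240 mL / 400 mL) = 41.328 g
cyanocobalamin: 0.171 mg × (2240 mL / 400 mL) = 0.958 mg
ammonium chloride: 0.387 g × (2240 mL / 400 mL) = 2.167 g
ferric ammonium citrate: 0.135 g × (2240 mL / 400 mL) = 0.756 g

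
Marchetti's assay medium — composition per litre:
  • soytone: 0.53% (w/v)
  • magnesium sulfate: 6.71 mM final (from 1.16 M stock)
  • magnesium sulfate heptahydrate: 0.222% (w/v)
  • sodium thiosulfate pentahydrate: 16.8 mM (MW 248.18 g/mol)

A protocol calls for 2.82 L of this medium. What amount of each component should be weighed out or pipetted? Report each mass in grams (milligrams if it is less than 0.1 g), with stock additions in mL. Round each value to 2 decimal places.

soytone 14.95 g; magnesium sulfate 16.31 mL; magnesium sulfate heptahydrate 6.26 g; sodium thiosulfate pentahydrate 11.76 g

Working volume: 2.82 L.
soytone: 0.53 g per 100 mL × 2820 mL ÷ 100 = 14.95 g
magnesium sulfate: V = C2·V2/C1 = 6.71 mM × 2820 mL ÷ 1160 mM = 16.31 mL
magnesium sulfate heptahydrate: 0.222 g per 100 mL × 2820 mL ÷ 100 = 6.26 g
sodium thiosulfate pentahydrate: 16.8 mmol/L × 248.18 g/mol × 2.82 L ÷ 1000 = 11.76 g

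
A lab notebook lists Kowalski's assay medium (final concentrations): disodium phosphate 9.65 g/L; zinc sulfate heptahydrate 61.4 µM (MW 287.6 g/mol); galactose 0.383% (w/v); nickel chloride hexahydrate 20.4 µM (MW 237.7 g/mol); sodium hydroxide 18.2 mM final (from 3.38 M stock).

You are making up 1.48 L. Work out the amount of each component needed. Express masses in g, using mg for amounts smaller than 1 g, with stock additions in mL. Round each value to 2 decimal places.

Working volume: 1.48 L.
disodium phosphate: 9.65 g/L × 1.48 L = 14.28 g
zinc sulfate heptahydrate: 61.4 µmol/L × 287.6 g/mol × 1.48 L ÷ 1000 = 26.13 mg
galactose: 0.383% w/v = 3.83 g/L → 3.83 × 1.48 L = 5.67 g
nickel chloride hexahydrate: 20.4 µmol/L × 237.7 g/mol × 1.48 L ÷ 1000 = 7.18 mg
sodium hydroxide: dilute stock: 18.2 mM × 1480 mL ÷ 3380 mM = 7.97 mL

disodium phosphate 14.28 g; zinc sulfate heptahydrate 26.13 mg; galactose 5.67 g; nickel chloride hexahydrate 7.18 mg; sodium hydroxide 7.97 mL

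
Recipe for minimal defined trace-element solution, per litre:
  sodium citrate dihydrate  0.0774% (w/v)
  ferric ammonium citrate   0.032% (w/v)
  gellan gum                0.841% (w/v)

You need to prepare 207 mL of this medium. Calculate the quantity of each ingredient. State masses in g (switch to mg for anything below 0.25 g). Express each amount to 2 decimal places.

sodium citrate dihydrate 160.22 mg; ferric ammonium citrate 66.24 mg; gellan gum 1.74 g

Scale factor relative to 1 L: 0.207.
sodium citrate dihydrate: 0.0774 g per 100 mL × 207 mL ÷ 100 = 0.160218 g = 160.22 mg
ferric ammonium citrate: 0.032 g per 100 mL × 207 mL ÷ 100 = 0.06624 g = 66.24 mg
gellan gum: 0.841% w/v = 8.41 g/L → 8.41 × 0.207 L = 1.74 g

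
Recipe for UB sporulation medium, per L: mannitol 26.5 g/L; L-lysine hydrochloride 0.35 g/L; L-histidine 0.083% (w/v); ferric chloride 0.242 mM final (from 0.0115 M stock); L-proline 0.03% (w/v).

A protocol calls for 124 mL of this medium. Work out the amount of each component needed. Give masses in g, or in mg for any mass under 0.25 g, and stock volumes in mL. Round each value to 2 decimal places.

mannitol 3.29 g; L-lysine hydrochloride 43.40 mg; L-histidine 102.92 mg; ferric chloride 2.61 mL; L-proline 37.20 mg

Target volume = 124 mL = 0.124 L.
mannitol: 26.5 g/L × 0.124 L = 3.29 g
L-lysine hydrochloride: 0.35 g/L × 0.124 L = 0.0434 g = 43.40 mg
L-histidine: 0.083% w/v = 0.83 g/L → 0.83 × 0.124 L = 0.10292 g = 102.92 mg
ferric chloride: V = C2·V2/C1 = 0.242 mM × 124 mL ÷ 11.5 mM = 2.61 mL
L-proline: 0.03% w/v = 0.3 g/L → 0.3 × 0.124 L = 0.0372 g = 37.20 mg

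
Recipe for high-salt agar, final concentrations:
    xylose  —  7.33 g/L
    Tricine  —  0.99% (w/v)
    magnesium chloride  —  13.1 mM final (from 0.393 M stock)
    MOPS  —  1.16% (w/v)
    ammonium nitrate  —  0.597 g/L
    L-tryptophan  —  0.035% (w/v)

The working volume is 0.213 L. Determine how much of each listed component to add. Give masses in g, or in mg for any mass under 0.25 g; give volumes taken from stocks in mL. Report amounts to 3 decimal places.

Scale factor relative to 1 L: 0.213.
xylose: 7.33 g/L × 0.213 L = 1.561 g
Tricine: 0.99% w/v = 9.9 g/L → 9.9 × 0.213 L = 2.109 g
magnesium chloride: dilute stock: 13.1 mM × 213 mL ÷ 393 mM = 7.100 mL
MOPS: 1.16 g per 100 mL × 213 mL ÷ 100 = 2.471 g
ammonium nitrate: 0.597 g/L × 0.213 L = 0.127161 g = 127.161 mg
L-tryptophan: 0.035% w/v = 0.35 g/L → 0.35 × 0.213 L = 0.07455 g = 74.550 mg

xylose 1.561 g; Tricine 2.109 g; magnesium chloride 7.100 mL; MOPS 2.471 g; ammonium nitrate 127.161 mg; L-tryptophan 74.550 mg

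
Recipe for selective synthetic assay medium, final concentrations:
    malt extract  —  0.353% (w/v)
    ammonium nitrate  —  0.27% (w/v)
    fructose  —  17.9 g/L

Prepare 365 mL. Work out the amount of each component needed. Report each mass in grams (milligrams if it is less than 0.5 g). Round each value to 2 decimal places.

Scale factor relative to 1 L: 0.365.
malt extract: 0.353 g per 100 mL × 365 mL ÷ 100 = 1.29 g
ammonium nitrate: 0.27 g per 100 mL × 365 mL ÷ 100 = 0.99 g
fructose: 17.9 g/L × 0.365 L = 6.53 g

malt extract 1.29 g; ammonium nitrate 0.99 g; fructose 6.53 g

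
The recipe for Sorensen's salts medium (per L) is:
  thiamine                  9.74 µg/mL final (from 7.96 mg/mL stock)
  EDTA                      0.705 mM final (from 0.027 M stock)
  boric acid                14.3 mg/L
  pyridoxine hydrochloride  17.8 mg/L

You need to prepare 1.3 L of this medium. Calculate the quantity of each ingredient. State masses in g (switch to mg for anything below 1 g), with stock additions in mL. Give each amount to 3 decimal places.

thiamine 1.591 mL; EDTA 33.944 mL; boric acid 18.590 mg; pyridoxine hydrochloride 23.140 mg

Scale factor relative to 1 L: 1.3.
thiamine: C1V1 = C2V2 → 9.74 µg/mL × 1300 mL ÷ 7960 µg/mL = 1.591 mL
EDTA: V = C2·V2/C1 = 0.705 mM × 1300 mL ÷ 27 mM = 33.944 mL
boric acid: 14.3 mg/L × 1.3 L = 18.590 mg
pyridoxine hydrochloride: 17.8 mg/L × 1.3 L = 23.140 mg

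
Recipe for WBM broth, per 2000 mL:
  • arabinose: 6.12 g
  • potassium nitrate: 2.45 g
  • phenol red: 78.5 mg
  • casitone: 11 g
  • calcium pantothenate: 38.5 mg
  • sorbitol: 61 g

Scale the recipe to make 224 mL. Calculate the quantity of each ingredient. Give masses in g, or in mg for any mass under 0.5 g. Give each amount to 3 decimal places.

arabinose 0.685 g; potassium nitrate 274.400 mg; phenol red 8.792 mg; casitone 1.232 g; calcium pantothenate 4.312 mg; sorbitol 6.832 g

Ratio of target to recipe volume: 224 / 2000 = 0.112.
arabinose: 6.12 g × (224 mL / 2000 mL) = 0.685 g
potassium nitrate: 2.45 g × (224 mL / 2000 mL) = 0.2744 g = 274.400 mg
phenol red: 78.5 mg × (224 mL / 2000 mL) = 8.792 mg
casitone: 11 g × (224 mL / 2000 mL) = 1.232 g
calcium pantothenate: 38.5 mg × (224 mL / 2000 mL) = 4.312 mg
sorbitol: 61 g × (224 mL / 2000 mL) = 6.832 g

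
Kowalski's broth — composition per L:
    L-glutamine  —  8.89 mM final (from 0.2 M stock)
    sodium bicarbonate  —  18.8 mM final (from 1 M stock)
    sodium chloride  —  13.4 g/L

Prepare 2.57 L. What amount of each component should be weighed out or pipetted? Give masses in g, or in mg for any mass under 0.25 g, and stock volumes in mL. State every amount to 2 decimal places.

L-glutamine 114.24 mL; sodium bicarbonate 48.32 mL; sodium chloride 34.44 g

Working volume: 2.57 L.
L-glutamine: V = C2·V2/C1 = 8.89 mM × 2570 mL ÷ 200 mM = 114.24 mL
sodium bicarbonate: dilute stock: 18.8 mM × 2570 mL ÷ 1000 mM = 48.32 mL
sodium chloride: 13.4 g/L × 2.57 L = 34.44 g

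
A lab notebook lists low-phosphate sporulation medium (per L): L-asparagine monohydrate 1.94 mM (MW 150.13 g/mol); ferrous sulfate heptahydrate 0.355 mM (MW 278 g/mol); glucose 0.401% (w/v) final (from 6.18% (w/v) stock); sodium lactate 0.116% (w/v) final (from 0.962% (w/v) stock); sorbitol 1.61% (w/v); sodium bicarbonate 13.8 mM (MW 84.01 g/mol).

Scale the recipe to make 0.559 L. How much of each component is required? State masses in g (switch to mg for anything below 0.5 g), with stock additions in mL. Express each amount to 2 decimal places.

Working volume: 0.559 L.
L-asparagine monohydrate: 1.94 mmol/L × 150.13 mg/mmol × 0.559 L = 162.81 mg
ferrous sulfate heptahydrate: 0.355 mmol/L × 278 mg/mmol × 0.559 L = 55.17 mg
glucose: C1V1 = C2V2 → 0.401% ÷ 6.18% × 559 mL = 36.27 mL
sodium lactate: dilute stock: 0.116% ÷ 0.962% × 559 mL = 67.41 mL
sorbitol: 1.61 g per 100 mL × 559 mL ÷ 100 = 9.00 g
sodium bicarbonate: 13.8 mmol/L × 84.01 g/mol × 0.559 L ÷ 1000 = 0.65 g

L-asparagine monohydrate 162.81 mg; ferrous sulfate heptahydrate 55.17 mg; glucose 36.27 mL; sodium lactate 67.41 mL; sorbitol 9.00 g; sodium bicarbonate 0.65 g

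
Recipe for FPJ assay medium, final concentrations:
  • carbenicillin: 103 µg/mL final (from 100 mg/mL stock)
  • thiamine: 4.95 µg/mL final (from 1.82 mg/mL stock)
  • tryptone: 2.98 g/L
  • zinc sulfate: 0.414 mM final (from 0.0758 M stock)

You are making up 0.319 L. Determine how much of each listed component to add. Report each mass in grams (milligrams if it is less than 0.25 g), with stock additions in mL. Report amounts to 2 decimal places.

carbenicillin 0.33 mL; thiamine 0.87 mL; tryptone 0.95 g; zinc sulfate 1.74 mL

Working volume: 0.319 L.
carbenicillin: C1V1 = C2V2 → 103 µg/mL × 319 mL ÷ 100000 µg/mL = 0.33 mL
thiamine: V = C2·V2/C1 = 4.95 µg/mL × 319 mL ÷ 1820 µg/mL = 0.87 mL
tryptone: 2.98 g/L × 0.319 L = 0.95 g
zinc sulfate: C1V1 = C2V2 → 0.414 mM × 319 mL ÷ 75.8 mM = 1.74 mL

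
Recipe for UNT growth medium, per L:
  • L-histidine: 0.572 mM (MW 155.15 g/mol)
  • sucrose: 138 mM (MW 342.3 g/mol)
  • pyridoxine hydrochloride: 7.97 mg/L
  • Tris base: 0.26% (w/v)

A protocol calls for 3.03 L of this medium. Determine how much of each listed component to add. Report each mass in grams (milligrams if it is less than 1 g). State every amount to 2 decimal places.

Scale factor relative to 1 L: 3.03.
L-histidine: 0.572 mmol/L × 155.15 mg/mmol × 3.03 L = 268.90 mg
sucrose: 138 mmol/L × 342.3 g/mol × 3.03 L ÷ 1000 = 143.13 g
pyridoxine hydrochloride: 7.97 mg/L × 3.03 L = 24.15 mg
Tris base: 0.26% w/v = 2.6 g/L → 2.6 × 3.03 L = 7.88 g

L-histidine 268.90 mg; sucrose 143.13 g; pyridoxine hydrochloride 24.15 mg; Tris base 7.88 g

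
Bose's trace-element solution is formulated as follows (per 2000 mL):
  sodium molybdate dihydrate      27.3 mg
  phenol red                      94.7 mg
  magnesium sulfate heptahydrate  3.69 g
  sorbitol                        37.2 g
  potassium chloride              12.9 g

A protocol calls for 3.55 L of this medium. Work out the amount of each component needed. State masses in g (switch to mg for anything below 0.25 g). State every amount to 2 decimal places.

sodium molybdate dihydrate 48.46 mg; phenol red 168.09 mg; magnesium sulfate heptahydrate 6.55 g; sorbitol 66.03 g; potassium chloride 22.90 g

Ratio of target to recipe volume: 3550 / 2000 = 1.775.
sodium molybdate dihydrate: 27.3 mg × (3550 mL / 2000 mL) = 48.46 mg
phenol red: 94.7 mg × (3550 mL / 2000 mL) = 168.09 mg
magnesium sulfate heptahydrate: 3.69 g × (3550 mL / 2000 mL) = 6.55 g
sorbitol: 37.2 g × (3550 mL / 2000 mL) = 66.03 g
potassium chloride: 12.9 g × (3550 mL / 2000 mL) = 22.90 g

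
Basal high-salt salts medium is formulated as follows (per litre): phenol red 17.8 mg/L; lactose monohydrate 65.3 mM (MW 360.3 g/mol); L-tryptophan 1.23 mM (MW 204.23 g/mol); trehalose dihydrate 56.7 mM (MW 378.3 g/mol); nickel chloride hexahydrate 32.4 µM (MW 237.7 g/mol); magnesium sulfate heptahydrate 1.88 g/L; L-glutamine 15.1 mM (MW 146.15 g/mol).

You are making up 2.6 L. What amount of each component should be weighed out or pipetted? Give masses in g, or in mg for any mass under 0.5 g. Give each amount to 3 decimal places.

phenol red 46.280 mg; lactose monohydrate 61.172 g; L-tryptophan 0.653 g; trehalose dihydrate 55.769 g; nickel chloride hexahydrate 20.024 mg; magnesium sulfate heptahydrate 4.888 g; L-glutamine 5.738 g

Scale factor relative to 1 L: 2.6.
phenol red: 17.8 mg/L × 2.6 L = 46.280 mg
lactose monohydrate: 65.3 mmol/L × 360.3 g/mol × 2.6 L ÷ 1000 = 61.172 g
L-tryptophan: 1.23 mmol/L × 204.23 g/mol × 2.6 L ÷ 1000 = 0.653 g
trehalose dihydrate: 56.7 mmol/L × 378.3 g/mol × 2.6 L ÷ 1000 = 55.769 g
nickel chloride hexahydrate: 32.4 µmol/L × 237.7 g/mol × 2.6 L ÷ 1000 = 20.024 mg
magnesium sulfate heptahydrate: 1.88 g/L × 2.6 L = 4.888 g
L-glutamine: 15.1 mmol/L × 146.15 g/mol × 2.6 L ÷ 1000 = 5.738 g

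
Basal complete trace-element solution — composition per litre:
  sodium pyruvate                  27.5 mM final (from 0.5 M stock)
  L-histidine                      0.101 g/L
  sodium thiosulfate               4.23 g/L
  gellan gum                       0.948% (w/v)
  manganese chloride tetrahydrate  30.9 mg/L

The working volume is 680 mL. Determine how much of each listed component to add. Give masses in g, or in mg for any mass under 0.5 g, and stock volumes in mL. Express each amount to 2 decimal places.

sodium pyruvate 37.40 mL; L-histidine 68.68 mg; sodium thiosulfate 2.88 g; gellan gum 6.45 g; manganese chloride tetrahydrate 21.01 mg

Target volume = 680 mL = 0.68 L.
sodium pyruvate: V = C2·V2/C1 = 27.5 mM × 680 mL ÷ 500 mM = 37.40 mL
L-histidine: 0.101 g/L × 0.68 L = 0.06868 g = 68.68 mg
sodium thiosulfate: 4.23 g/L × 0.68 L = 2.88 g
gellan gum: 0.948 g per 100 mL × 680 mL ÷ 100 = 6.45 g
manganese chloride tetrahydrate: 30.9 mg/L × 0.68 L = 21.01 mg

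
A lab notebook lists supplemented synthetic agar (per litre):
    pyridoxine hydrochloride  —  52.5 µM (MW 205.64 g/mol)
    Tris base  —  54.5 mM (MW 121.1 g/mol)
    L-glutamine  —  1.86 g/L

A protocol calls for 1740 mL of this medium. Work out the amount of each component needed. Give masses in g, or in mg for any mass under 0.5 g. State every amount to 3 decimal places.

Scale factor relative to 1 L: 1.74.
pyridoxine hydrochloride: 52.5 µmol/L × 205.64 g/mol × 1.74 L ÷ 1000 = 18.785 mg
Tris base: 54.5 mmol/L × 121.1 g/mol × 1.74 L ÷ 1000 = 11.484 g
L-glutamine: 1.86 g/L × 1.74 L = 3.236 g

pyridoxine hydrochloride 18.785 mg; Tris base 11.484 g; L-glutamine 3.236 g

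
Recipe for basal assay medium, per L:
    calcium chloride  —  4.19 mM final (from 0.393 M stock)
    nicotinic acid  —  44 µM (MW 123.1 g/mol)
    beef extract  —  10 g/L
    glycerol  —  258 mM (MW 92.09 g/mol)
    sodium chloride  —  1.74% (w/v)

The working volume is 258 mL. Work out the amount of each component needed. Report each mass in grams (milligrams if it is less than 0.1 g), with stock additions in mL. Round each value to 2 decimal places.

calcium chloride 2.75 mL; nicotinic acid 1.40 mg; beef extract 2.58 g; glycerol 6.13 g; sodium chloride 4.49 g

Target volume = 258 mL = 0.258 L.
calcium chloride: C1V1 = C2V2 → 4.19 mM × 258 mL ÷ 393 mM = 2.75 mL
nicotinic acid: 44 µmol/L × 123.1 g/mol × 0.258 L ÷ 1000 = 1.40 mg
beef extract: 10 g/L × 0.258 L = 2.58 g
glycerol: 258 mmol/L × 92.09 g/mol × 0.258 L ÷ 1000 = 6.13 g
sodium chloride: 1.74 g per 100 mL × 258 mL ÷ 100 = 4.49 g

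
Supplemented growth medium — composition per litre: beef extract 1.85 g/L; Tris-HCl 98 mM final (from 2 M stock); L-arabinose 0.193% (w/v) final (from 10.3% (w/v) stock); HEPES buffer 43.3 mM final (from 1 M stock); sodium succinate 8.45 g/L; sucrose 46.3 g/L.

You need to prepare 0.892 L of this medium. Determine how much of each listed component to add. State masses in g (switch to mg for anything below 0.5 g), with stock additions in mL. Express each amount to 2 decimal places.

Scale factor relative to 1 L: 0.892.
beef extract: 1.85 g/L × 0.892 L = 1.65 g
Tris-HCl: dilute stock: 98 mM × 892 mL ÷ 2000 mM = 43.71 mL
L-arabinose: dilute stock: 0.193% ÷ 10.3% × 892 mL = 16.71 mL
HEPES buffer: V = C2·V2/C1 = 43.3 mM × 892 mL ÷ 1000 mM = 38.62 mL
sodium succinate: 8.45 g/L × 0.892 L = 7.54 g
sucrose: 46.3 g/L × 0.892 L = 41.30 g

beef extract 1.65 g; Tris-HCl 43.71 mL; L-arabinose 16.71 mL; HEPES buffer 38.62 mL; sodium succinate 7.54 g; sucrose 41.30 g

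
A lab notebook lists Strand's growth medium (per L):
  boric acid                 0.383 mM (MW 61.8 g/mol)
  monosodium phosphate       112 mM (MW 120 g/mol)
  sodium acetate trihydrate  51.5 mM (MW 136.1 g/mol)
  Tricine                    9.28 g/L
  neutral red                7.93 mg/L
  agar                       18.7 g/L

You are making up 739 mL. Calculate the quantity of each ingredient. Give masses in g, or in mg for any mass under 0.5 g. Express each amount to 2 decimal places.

Working volume: 739 mL = 0.739 L.
boric acid: 0.383 mmol/L × 61.8 mg/mmol × 0.739 L = 17.49 mg
monosodium phosphate: 112 mmol/L × 120 g/mol × 0.739 L ÷ 1000 = 9.93 g
sodium acetate trihydrate: 51.5 mmol/L × 136.1 g/mol × 0.739 L ÷ 1000 = 5.18 g
Tricine: 9.28 g/L × 0.739 L = 6.86 g
neutral red: 7.93 mg/L × 0.739 L = 5.86 mg
agar: 18.7 g/L × 0.739 L = 13.82 g

boric acid 17.49 mg; monosodium phosphate 9.93 g; sodium acetate trihydrate 5.18 g; Tricine 6.86 g; neutral red 5.86 mg; agar 13.82 g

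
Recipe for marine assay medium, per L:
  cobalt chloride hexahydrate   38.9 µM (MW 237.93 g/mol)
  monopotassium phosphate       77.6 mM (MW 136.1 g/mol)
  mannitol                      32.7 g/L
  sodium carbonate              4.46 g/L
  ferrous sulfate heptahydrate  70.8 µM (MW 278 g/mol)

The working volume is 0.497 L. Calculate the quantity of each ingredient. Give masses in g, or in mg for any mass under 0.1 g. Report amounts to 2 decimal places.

cobalt chloride hexahydrate 4.60 mg; monopotassium phosphate 5.25 g; mannitol 16.25 g; sodium carbonate 2.22 g; ferrous sulfate heptahydrate 9.78 mg

Scale factor relative to 1 L: 0.497.
cobalt chloride hexahydrate: 38.9 µmol/L × 237.93 g/mol × 0.497 L ÷ 1000 = 4.60 mg
monopotassium phosphate: 77.6 mmol/L × 136.1 g/mol × 0.497 L ÷ 1000 = 5.25 g
mannitol: 32.7 g/L × 0.497 L = 16.25 g
sodium carbonate: 4.46 g/L × 0.497 L = 2.22 g
ferrous sulfate heptahydrate: 70.8 µmol/L × 278 g/mol × 0.497 L ÷ 1000 = 9.78 mg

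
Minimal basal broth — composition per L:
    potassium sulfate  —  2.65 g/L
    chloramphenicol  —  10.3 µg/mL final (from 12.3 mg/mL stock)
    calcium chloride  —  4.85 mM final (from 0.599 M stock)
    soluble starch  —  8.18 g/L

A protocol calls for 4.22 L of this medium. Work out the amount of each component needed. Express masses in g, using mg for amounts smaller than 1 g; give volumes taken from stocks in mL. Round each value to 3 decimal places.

Working volume: 4.22 L.
potassium sulfate: 2.65 g/L × 4.22 L = 11.183 g
chloramphenicol: C1V1 = C2V2 → 10.3 µg/mL × 4220 mL ÷ 12300 µg/mL = 3.534 mL
calcium chloride: V = C2·V2/C1 = 4.85 mM × 4220 mL ÷ 599 mM = 34.169 mL
soluble starch: 8.18 g/L × 4.22 L = 34.520 g

potassium sulfate 11.183 g; chloramphenicol 3.534 mL; calcium chloride 34.169 mL; soluble starch 34.520 g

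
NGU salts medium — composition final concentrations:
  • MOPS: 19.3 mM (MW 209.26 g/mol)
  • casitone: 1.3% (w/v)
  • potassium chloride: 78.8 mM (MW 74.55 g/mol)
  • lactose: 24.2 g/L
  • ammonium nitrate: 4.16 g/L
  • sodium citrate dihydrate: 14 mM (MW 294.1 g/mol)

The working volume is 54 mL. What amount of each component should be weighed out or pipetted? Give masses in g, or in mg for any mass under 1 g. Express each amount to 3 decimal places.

MOPS 218.091 mg; casitone 702.000 mg; potassium chloride 317.225 mg; lactose 1.307 g; ammonium nitrate 224.640 mg; sodium citrate dihydrate 222.340 mg

Working volume: 54 mL = 0.054 L.
MOPS: 19.3 mmol/L × 209.26 mg/mmol × 0.054 L = 218.091 mg
casitone: 1.3% w/v = 13 g/L → 13 × 0.054 L = 0.702 g = 702.000 mg
potassium chloride: 78.8 mmol/L × 74.55 mg/mmol × 0.054 L = 317.225 mg
lactose: 24.2 g/L × 0.054 L = 1.307 g
ammonium nitrate: 4.16 g/L × 0.054 L = 0.22464 g = 224.640 mg
sodium citrate dihydrate: 14 mmol/L × 294.1 mg/mmol × 0.054 L = 222.340 mg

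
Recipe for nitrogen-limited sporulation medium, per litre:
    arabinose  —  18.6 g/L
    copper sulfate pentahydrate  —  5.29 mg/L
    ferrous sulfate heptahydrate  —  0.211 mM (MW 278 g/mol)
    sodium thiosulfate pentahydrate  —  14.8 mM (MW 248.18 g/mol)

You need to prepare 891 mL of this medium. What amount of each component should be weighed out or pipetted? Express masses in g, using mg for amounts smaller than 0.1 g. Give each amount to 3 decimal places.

arabinose 16.573 g; copper sulfate pentahydrate 4.713 mg; ferrous sulfate heptahydrate 52.264 mg; sodium thiosulfate pentahydrate 3.273 g

Target volume = 891 mL = 0.891 L.
arabinose: 18.6 g/L × 0.891 L = 16.573 g
copper sulfate pentahydrate: 5.29 mg/L × 0.891 L = 4.713 mg
ferrous sulfate heptahydrate: 0.211 mmol/L × 278 mg/mmol × 0.891 L = 52.264 mg
sodium thiosulfate pentahydrate: 14.8 mmol/L × 248.18 g/mol × 0.891 L ÷ 1000 = 3.273 g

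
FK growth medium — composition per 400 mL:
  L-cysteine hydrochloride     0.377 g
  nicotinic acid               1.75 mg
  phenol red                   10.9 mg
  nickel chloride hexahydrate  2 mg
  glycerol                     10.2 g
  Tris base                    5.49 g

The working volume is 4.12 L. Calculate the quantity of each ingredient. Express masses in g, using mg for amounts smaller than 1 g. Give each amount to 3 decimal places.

L-cysteine hydrochloride 3.883 g; nicotinic acid 18.025 mg; phenol red 112.270 mg; nickel chloride hexahydrate 20.600 mg; glycerol 105.060 g; Tris base 56.547 g

Ratio of target to recipe volume: 4120 / 400 = 10.3.
L-cysteine hydrochloride: 0.377 g × (4120 mL / 400 mL) = 3.883 g
nicotinic acid: 1.75 mg × (4120 mL / 400 mL) = 18.025 mg
phenol red: 10.9 mg × (4120 mL / 400 mL) = 112.270 mg
nickel chloride hexahydrate: 2 mg × (4120 mL / 400 mL) = 20.600 mg
glycerol: 10.2 g × (4120 mL / 400 mL) = 105.060 g
Tris base: 5.49 g × (4120 mL / 400 mL) = 56.547 g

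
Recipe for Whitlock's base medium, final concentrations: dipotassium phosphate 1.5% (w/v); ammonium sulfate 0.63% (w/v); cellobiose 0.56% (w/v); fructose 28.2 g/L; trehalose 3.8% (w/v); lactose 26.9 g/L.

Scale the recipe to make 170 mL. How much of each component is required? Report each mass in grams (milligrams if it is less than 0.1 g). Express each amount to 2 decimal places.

Working volume: 170 mL = 0.17 L.
dipotassium phosphate: 1.5% w/v = 15 g/L → 15 × 0.17 L = 2.55 g
ammonium sulfate: 0.63 g per 100 mL × 170 mL ÷ 100 = 1.07 g
cellobiose: 0.56% w/v = 5.6 g/L → 5.6 × 0.17 L = 0.95 g
fructose: 28.2 g/L × 0.17 L = 4.79 g
trehalose: 3.8% w/v = 38 g/L → 38 × 0.17 L = 6.46 g
lactose: 26.9 g/L × 0.17 L = 4.57 g

dipotassium phosphate 2.55 g; ammonium sulfate 1.07 g; cellobiose 0.95 g; fructose 4.79 g; trehalose 6.46 g; lactose 4.57 g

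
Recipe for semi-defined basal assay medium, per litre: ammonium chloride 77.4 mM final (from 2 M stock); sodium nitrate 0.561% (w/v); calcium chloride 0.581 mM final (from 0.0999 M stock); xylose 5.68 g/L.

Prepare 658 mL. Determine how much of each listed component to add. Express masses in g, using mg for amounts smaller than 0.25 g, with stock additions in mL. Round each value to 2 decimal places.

ammonium chloride 25.46 mL; sodium nitrate 3.69 g; calcium chloride 3.83 mL; xylose 3.74 g

Target volume = 658 mL = 0.658 L.
ammonium chloride: V = C2·V2/C1 = 77.4 mM × 658 mL ÷ 2000 mM = 25.46 mL
sodium nitrate: 0.561 g per 100 mL × 658 mL ÷ 100 = 3.69 g
calcium chloride: dilute stock: 0.581 mM × 658 mL ÷ 99.9 mM = 3.83 mL
xylose: 5.68 g/L × 0.658 L = 3.74 g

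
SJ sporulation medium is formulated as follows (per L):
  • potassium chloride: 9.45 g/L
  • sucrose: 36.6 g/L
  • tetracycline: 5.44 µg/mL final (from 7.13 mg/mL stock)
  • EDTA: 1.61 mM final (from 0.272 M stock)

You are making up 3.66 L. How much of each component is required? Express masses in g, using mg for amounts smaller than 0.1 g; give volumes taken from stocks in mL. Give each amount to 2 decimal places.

potassium chloride 34.59 g; sucrose 133.96 g; tetracycline 2.79 mL; EDTA 21.66 mL

Working volume: 3.66 L.
potassium chloride: 9.45 g/L × 3.66 L = 34.59 g
sucrose: 36.6 g/L × 3.66 L = 133.96 g
tetracycline: dilute stock: 5.44 µg/mL × 3660 mL ÷ 7130 µg/mL = 2.79 mL
EDTA: dilute stock: 1.61 mM × 3660 mL ÷ 272 mM = 21.66 mL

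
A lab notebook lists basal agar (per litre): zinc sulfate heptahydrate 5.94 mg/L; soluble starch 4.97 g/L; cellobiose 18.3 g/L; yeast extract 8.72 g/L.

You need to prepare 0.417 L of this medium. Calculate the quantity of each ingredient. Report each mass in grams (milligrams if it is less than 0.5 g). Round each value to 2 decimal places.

zinc sulfate heptahydrate 2.48 mg; soluble starch 2.07 g; cellobiose 7.63 g; yeast extract 3.64 g

Scale factor relative to 1 L: 0.417.
zinc sulfate heptahydrate: 5.94 mg/L × 0.417 L = 2.48 mg
soluble starch: 4.97 g/L × 0.417 L = 2.07 g
cellobiose: 18.3 g/L × 0.417 L = 7.63 g
yeast extract: 8.72 g/L × 0.417 L = 3.64 g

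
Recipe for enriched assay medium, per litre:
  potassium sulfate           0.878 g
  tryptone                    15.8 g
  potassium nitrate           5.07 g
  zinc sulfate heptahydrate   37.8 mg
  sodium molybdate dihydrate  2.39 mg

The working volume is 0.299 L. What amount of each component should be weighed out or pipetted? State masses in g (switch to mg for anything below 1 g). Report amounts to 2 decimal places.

potassium sulfate 262.52 mg; tryptone 4.72 g; potassium nitrate 1.52 g; zinc sulfate heptahydrate 11.30 mg; sodium molybdate dihydrate 0.71 mg

Ratio of target to recipe volume: 299 / 1000 = 0.299.
potassium sulfate: 0.878 g × (299 mL / 1000 mL) = 0.262522 g = 262.52 mg
tryptone: 15.8 g × (299 mL / 1000 mL) = 4.72 g
potassium nitrate: 5.07 g × (299 mL / 1000 mL) = 1.52 g
zinc sulfate heptahydrate: 37.8 mg × (299 mL / 1000 mL) = 11.30 mg
sodium molybdate dihydrate: 2.39 mg × (299 mL / 1000 mL) = 0.71 mg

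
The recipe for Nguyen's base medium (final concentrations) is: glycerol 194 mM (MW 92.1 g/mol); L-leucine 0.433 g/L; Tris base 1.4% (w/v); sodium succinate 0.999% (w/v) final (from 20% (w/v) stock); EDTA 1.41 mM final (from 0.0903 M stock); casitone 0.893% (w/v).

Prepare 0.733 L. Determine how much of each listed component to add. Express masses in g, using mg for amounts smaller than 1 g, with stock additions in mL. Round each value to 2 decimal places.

Scale factor relative to 1 L: 0.733.
glycerol: 194 mmol/L × 92.1 g/mol × 0.733 L ÷ 1000 = 13.10 g
L-leucine: 0.433 g/L × 0.733 L = 0.317389 g = 317.39 mg
Tris base: 1.4% w/v = 14 g/L → 14 × 0.733 L = 10.26 g
sodium succinate: C1V1 = C2V2 → 0.999% ÷ 20% × 733 mL = 36.61 mL
EDTA: C1V1 = C2V2 → 1.41 mM × 733 mL ÷ 90.3 mM = 11.45 mL
casitone: 0.893 g per 100 mL × 733 mL ÷ 100 = 6.55 g

glycerol 13.10 g; L-leucine 317.39 mg; Tris base 10.26 g; sodium succinate 36.61 mL; EDTA 11.45 mL; casitone 6.55 g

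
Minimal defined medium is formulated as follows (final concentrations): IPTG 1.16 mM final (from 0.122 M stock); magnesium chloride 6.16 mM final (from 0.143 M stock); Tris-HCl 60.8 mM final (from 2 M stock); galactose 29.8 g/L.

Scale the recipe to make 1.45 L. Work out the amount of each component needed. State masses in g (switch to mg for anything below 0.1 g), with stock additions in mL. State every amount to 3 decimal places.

IPTG 13.787 mL; magnesium chloride 62.462 mL; Tris-HCl 44.080 mL; galactose 43.210 g

Scale factor relative to 1 L: 1.45.
IPTG: C1V1 = C2V2 → 1.16 mM × 1450 mL ÷ 122 mM = 13.787 mL
magnesium chloride: C1V1 = C2V2 → 6.16 mM × 1450 mL ÷ 143 mM = 62.462 mL
Tris-HCl: dilute stock: 60.8 mM × 1450 mL ÷ 2000 mM = 44.080 mL
galactose: 29.8 g/L × 1.45 L = 43.210 g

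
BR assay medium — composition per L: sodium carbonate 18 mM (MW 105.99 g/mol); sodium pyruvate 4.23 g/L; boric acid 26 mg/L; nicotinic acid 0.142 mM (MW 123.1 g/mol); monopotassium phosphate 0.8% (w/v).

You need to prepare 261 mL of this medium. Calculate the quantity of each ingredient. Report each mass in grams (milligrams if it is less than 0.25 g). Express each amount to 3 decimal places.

Scale factor relative to 1 L: 0.261.
sodium carbonate: 18 mmol/L × 105.99 g/mol × 0.261 L ÷ 1000 = 0.498 g
sodium pyruvate: 4.23 g/L × 0.261 L = 1.104 g
boric acid: 26 mg/L × 0.261 L = 6.786 mg
nicotinic acid: 0.142 mmol/L × 123.1 mg/mmol × 0.261 L = 4.562 mg
monopotassium phosphate: 0.8 g per 100 mL × 261 mL ÷ 100 = 2.088 g

sodium carbonate 0.498 g; sodium pyruvate 1.104 g; boric acid 6.786 mg; nicotinic acid 4.562 mg; monopotassium phosphate 2.088 g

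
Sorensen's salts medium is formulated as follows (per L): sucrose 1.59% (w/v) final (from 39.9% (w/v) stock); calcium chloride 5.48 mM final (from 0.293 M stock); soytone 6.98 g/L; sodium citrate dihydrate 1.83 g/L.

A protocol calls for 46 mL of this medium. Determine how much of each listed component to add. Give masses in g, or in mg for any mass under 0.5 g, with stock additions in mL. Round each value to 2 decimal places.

sucrose 1.83 mL; calcium chloride 0.86 mL; soytone 321.08 mg; sodium citrate dihydrate 84.18 mg

Scale factor relative to 1 L: 0.046.
sucrose: dilute stock: 1.59% ÷ 39.9% × 46 mL = 1.83 mL
calcium chloride: V = C2·V2/C1 = 5.48 mM × 46 mL ÷ 293 mM = 0.86 mL
soytone: 6.98 g/L × 0.046 L = 0.32108 g = 321.08 mg
sodium citrate dihydrate: 1.83 g/L × 0.046 L = 0.08418 g = 84.18 mg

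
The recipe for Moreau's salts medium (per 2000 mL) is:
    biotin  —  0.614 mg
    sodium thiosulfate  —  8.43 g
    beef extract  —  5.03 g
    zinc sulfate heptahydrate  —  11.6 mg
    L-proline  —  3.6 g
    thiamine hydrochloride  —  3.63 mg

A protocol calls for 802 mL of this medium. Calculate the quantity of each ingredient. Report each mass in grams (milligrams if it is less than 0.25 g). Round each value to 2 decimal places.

biotin 0.25 mg; sodium thiosulfate 3.38 g; beef extract 2.02 g; zinc sulfate heptahydrate 4.65 mg; L-proline 1.44 g; thiamine hydrochloride 1.46 mg

Scale factor = 802 mL / 2000 mL = 0.401.
biotin: 0.614 mg × (802 mL / 2000 mL) = 0.25 mg
sodium thiosulfate: 8.43 g × (802 mL / 2000 mL) = 3.38 g
beef extract: 5.03 g × (802 mL / 2000 mL) = 2.02 g
zinc sulfate heptahydrate: 11.6 mg × (802 mL / 2000 mL) = 4.65 mg
L-proline: 3.6 g × (802 mL / 2000 mL) = 1.44 g
thiamine hydrochloride: 3.63 mg × (802 mL / 2000 mL) = 1.46 mg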